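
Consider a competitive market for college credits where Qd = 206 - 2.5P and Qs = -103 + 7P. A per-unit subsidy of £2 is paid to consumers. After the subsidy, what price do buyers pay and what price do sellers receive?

Buyers pay 590/19; sellers receive 628/19

Pre-subsidy: 206 - 2.5P = -103 + 7P gives P* = 618/19, Q* = 2369/19.
With the rebate, buyers effectively pay Pb = Ps − 2, where Ps is the price sellers receive.
Demand in terms of Ps becomes Qd = 206 − 2.5(Ps − 2) = 211 - 2.5Ps. Setting this equal to supply: 211 - 2.5Ps = -103 + 7Ps, so Ps = 628/19.
Buyers pay Pb = 628/19 − 2 = 590/19; Q' = -103 + 7·(628/19) = 2439/19.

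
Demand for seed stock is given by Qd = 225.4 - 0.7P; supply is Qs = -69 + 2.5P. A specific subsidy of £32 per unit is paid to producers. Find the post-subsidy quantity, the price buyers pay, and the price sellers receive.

Pre-subsidy: 225.4 - 0.7P = -69 + 2.5P gives P* = 92, Q* = 161.
With the subsidy, sellers receive Ps = Pb + 32 for each unit, where Pb is the price buyers pay.
Supply in terms of Pb becomes Qs = -69 + 2.5(Pb + 32) = 11 + 2.5Pb. Setting this equal to demand: 225.4 - 0.7Pb = 11 + 2.5Pb, so Pb = 67.
Sellers receive Ps = 67 + 32 = 99; Q' = 225.4 − 0.7·67 = 178.5.

Q' = 178.5; buyers pay £67; sellers receive £99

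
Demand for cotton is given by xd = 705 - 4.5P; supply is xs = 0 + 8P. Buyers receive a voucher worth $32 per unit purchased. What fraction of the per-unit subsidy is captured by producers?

Pre-subsidy: 705 - 4.5P = 0 + 8P gives P* = 56.4, x* = 451.2.
With the rebate, buyers effectively pay Pb = Ps − 32, where Ps is the price sellers receive.
Demand in terms of Ps becomes xd = 705 − 4.5(Ps − 32) = 849 - 4.5Ps. Setting this equal to supply: 849 - 4.5Ps = 0 + 8Ps, so Ps = 67.92.
Buyers pay Pb = 67.92 − 32 = 35.92; x' = 0 + 8·67.92 = 543.36.
Buyers' price falls by P* − Pb = 56.4 − 35.92 = 20.48; sellers' price rises by Ps − P* = 67.92 − 56.4 = 11.52.
So producers capture 11.52/32 = 0.36 of each unit of subsidy.

Producer share = 0.36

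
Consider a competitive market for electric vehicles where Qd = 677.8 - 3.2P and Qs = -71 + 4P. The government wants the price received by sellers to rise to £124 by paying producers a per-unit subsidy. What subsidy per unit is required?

Required subsidy s = £45 per unit

At a seller price of 124, quantity supplied is -71 + 4·124 = 425.
Buyers absorb 425 only when they pay Pb with 677.8 − 3.2·Pb = 425, i.e. Pb = 79.
s = Ps − Pb = 124 − 79 = 45.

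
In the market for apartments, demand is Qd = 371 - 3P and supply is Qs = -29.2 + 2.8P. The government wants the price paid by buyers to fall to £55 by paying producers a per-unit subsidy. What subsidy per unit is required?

Required subsidy s = £29 per unit

At a buyer price of 55, quantity demanded is 371 − 3·55 = 206.
Sellers supply 206 only when they receive Ps with -29.2 + 2.8·Ps = 206, i.e. Ps = 84.
s = Ps − Pb = 84 − 55 = 29.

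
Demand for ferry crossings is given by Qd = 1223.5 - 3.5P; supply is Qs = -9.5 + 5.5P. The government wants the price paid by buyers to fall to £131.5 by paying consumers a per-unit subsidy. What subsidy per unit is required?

Required subsidy s = £9 per unit

At a buyer price of 131.5, quantity demanded is 1223.5 − 3.5·131.5 = 763.25.
Sellers supply 763.25 only when they receive Ps with -9.5 + 5.5·Ps = 763.25, i.e. Ps = 140.5.
s = Ps − Pb = 140.5 − 131.5 = 9.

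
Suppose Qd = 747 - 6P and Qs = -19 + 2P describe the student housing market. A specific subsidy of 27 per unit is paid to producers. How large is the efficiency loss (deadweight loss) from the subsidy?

Deadweight loss = 546.75

Pre-subsidy: 747 - 6P = -19 + 2P gives P* = 95.75, Q* = 172.5.
With the subsidy, sellers receive Ps = Pb + 27 for each unit, where Pb is the price buyers pay.
Supply in terms of Pb becomes Qs = -19 + 2(Pb + 27) = 35 + 2Pb. Setting this equal to demand: 747 - 6Pb = 35 + 2Pb, so Pb = 89.
Sellers receive Ps = 89 + 27 = 116; Q' = 747 − 6·89 = 213.
The subsidy expands output by 213 − 172.5 = 40.5 past the efficient level; on those units the gap between marginal cost and willingness to pay runs from 0 up to 27.
DWL = ½ × 27 × 40.5 = 546.75.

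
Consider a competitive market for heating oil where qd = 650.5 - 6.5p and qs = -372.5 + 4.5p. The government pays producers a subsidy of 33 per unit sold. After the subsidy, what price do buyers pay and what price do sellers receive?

Pre-subsidy: 650.5 - 6.5p = -372.5 + 4.5p gives p* = 93, q* = 46.
With the subsidy, sellers receive ps = pb + 33 for each unit, where pb is the price buyers pay.
Supply in terms of pb becomes qs = -372.5 + 4.5(pb + 33) = -224 + 4.5pb. Setting this equal to demand: 650.5 - 6.5pb = -224 + 4.5pb, so pb = 79.5.
Sellers receive ps = 79.5 + 33 = 112.5; q' = 650.5 − 6.5·79.5 = 133.75.

Buyers pay 79.5; sellers receive 112.5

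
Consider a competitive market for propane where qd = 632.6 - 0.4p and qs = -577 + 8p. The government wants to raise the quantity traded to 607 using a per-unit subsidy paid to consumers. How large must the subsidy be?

Required subsidy s = 84 per unit

At q = 607, invert demand for the buyer price: pb = (632.6 − 607)/0.4 = 64; invert supply for the seller price: ps = (607 − (-577))/8 = 148.
The subsidy must fill the gap: s = ps − pb = 148 − 64 = 84.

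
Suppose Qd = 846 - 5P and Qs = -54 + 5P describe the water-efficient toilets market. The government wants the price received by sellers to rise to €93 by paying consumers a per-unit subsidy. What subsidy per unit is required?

Required subsidy s = €6 per unit

At a seller price of 93, quantity supplied is -54 + 5·93 = 411.
Buyers absorb 411 only when they pay Pb with 846 − 5·Pb = 411, i.e. Pb = 87.
s = Ps − Pb = 93 − 87 = 6.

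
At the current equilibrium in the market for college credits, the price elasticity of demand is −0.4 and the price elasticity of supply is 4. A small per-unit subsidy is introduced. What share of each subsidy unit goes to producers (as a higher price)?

Producer share = 1/11

For a small subsidy around the equilibrium, the benefit split depends on the relative slopes, which at a point are proportional to the elasticities.
Buyer share = εs/(εs + |εd|) = 4/(4 + 0.4) = 10/11; seller share = |εd|/(εs + |εd|) = 1/11.
So producers capture 1/11 of the subsidy.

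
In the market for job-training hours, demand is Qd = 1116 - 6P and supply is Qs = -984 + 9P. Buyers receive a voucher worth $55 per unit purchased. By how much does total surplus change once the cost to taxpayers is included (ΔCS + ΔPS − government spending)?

Net change in total surplus = -$5445

Pre-subsidy: 1116 - 6P = -984 + 9P gives P* = 140, Q* = 276.
With the rebate, buyers effectively pay Pb = Ps − 55, where Ps is the price sellers receive.
Demand in terms of Ps becomes Qd = 1116 − 6(Ps − 55) = 1446 - 6Ps. Setting this equal to supply: 1446 - 6Ps = -984 + 9Ps, so Ps = 162.
Buyers pay Pb = 162 − 55 = 107; Q' = -984 + 9·162 = 474.
ΔCS = ½(276 + 474)(140 − 107) = 12375; ΔPS = ½(276 + 474)(162 − 140) = 8250.
Government spending = 55 × 474 = 26070.
Net change = 12375 + 8250 − 26070 = -5445. The loss equals the DWL triangle ½·55·198.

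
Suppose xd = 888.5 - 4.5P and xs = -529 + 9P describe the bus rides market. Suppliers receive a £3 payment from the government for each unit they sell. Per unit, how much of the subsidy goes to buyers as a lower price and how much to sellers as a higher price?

Pre-subsidy: 888.5 - 4.5P = -529 + 9P gives P* = 105, x* = 416.
With the subsidy, sellers receive Ps = Pb + 3 for each unit, where Pb is the price buyers pay.
Supply in terms of Pb becomes xs = -529 + 9(Pb + 3) = -502 + 9Pb. Setting this equal to demand: 888.5 - 4.5Pb = -502 + 9Pb, so Pb = 103.
Sellers receive Ps = 103 + 3 = 106; x' = 888.5 − 4.5·103 = 425.
Buyers' price falls by P* − Pb = 105 − 103 = 2; sellers' price rises by Ps − P* = 106 − 105 = 1.

Buyers gain £2 per unit; sellers gain £1 per unit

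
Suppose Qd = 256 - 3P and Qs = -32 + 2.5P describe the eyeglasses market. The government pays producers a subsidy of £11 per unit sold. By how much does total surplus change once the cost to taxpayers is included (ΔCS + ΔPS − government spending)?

Net change in total surplus = -£82.5

Pre-subsidy: 256 - 3P = -32 + 2.5P gives P* = 576/11, Q* = 1088/11.
With the subsidy, sellers receive Ps = Pb + 11 for each unit, where Pb is the price buyers pay.
Supply in terms of Pb becomes Qs = -32 + 2.5(Pb + 11) = -4.5 + 2.5Pb. Setting this equal to demand: 256 - 3Pb = -4.5 + 2.5Pb, so Pb = 521/11.
Sellers receive Ps = 521/11 + 11 = 642/11; Q' = 256 − 3·(521/11) = 1253/11.
ΔCS = ½(1088/11 + 1253/11)(576/11 − 521/11) = 11705/22; ΔPS = ½(1088/11 + 1253/11)(642/11 − 576/11) = 7023/11.
Government spending = 11 × 1253/11 = 1253.
Net change = 11705/22 + 7023/11 − 1253 = -82.5. The loss equals the DWL triangle ½·11·15.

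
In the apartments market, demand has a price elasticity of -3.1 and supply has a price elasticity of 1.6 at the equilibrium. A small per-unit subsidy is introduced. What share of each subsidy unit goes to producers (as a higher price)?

For a small subsidy around the equilibrium, the benefit split depends on the relative slopes, which at a point are proportional to the elasticities.
Buyer share = εs/(εs + |εd|) = 1.6/(1.6 + 3.1) = 16/47; seller share = |εd|/(εs + |εd|) = 31/47.
So producers capture 31/47 of the subsidy.

Producer share = 31/47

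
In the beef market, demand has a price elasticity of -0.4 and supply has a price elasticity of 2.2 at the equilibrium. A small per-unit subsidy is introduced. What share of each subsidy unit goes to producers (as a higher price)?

Producer share = 2/13

For a small subsidy around the equilibrium, the benefit split depends on the relative slopes, which at a point are proportional to the elasticities.
Buyer share = εs/(εs + |εd|) = 2.2/(2.2 + 0.4) = 11/13; seller share = |εd|/(εs + |εd|) = 2/13.
So producers capture 2/13 of the subsidy.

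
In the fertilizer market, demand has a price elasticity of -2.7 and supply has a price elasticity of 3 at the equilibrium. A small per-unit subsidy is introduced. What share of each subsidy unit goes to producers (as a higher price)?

Producer share = 9/19

For a small subsidy around the equilibrium, the benefit split depends on the relative slopes, which at a point are proportional to the elasticities.
Buyer share = εs/(εs + |εd|) = 3/(3 + 2.7) = 10/19; seller share = |εd|/(εs + |εd|) = 9/19.
So producers capture 9/19 of the subsidy.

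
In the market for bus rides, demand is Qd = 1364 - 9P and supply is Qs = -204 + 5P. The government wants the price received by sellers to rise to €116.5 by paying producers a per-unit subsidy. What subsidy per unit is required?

Required subsidy s = €7 per unit

At a seller price of 116.5, quantity supplied is -204 + 5·116.5 = 378.5.
Buyers absorb 378.5 only when they pay Pb with 1364 − 9·Pb = 378.5, i.e. Pb = 109.5.
s = Ps − Pb = 116.5 − 109.5 = 7.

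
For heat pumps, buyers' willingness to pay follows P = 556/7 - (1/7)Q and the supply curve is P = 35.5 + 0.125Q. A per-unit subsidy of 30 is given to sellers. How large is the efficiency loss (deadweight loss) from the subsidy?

Pre-subsidy: 556/7 - (1/7)Q = 35.5 + 0.125Q gives Q* = 164 and P* = 56.
With the subsidy, sellers receive Ps = Pb + 30 for each unit, where Pb is the price buyers pay.
On the curves, Pb = 556/7 - (1/7)Q and Ps = 35.5 + 0.125Q; the wedge Ps − Pb = 30 gives 35.5 + 0.125Q − (556/7 - (1/7)Q) = 30, so Q' = 276.
Then Pb = 556/7 − (1/7)·276 = 40 and Ps = 35.5 + 0.125·276 = 70.
The subsidy expands output by 276 − 164 = 112 past the efficient level; on those units the gap between marginal cost and willingness to pay runs from 0 up to 30.
DWL = ½ × 30 × 112 = 1680.

Deadweight loss = 1680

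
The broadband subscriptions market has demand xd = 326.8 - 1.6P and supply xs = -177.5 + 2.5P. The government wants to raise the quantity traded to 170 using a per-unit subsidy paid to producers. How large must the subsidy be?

Required subsidy s = 41 per unit

At x = 170, invert demand for the buyer price: Pb = (326.8 − 170)/1.6 = 98; invert supply for the seller price: Ps = (170 − (-177.5))/2.5 = 139.
The subsidy must fill the gap: s = Ps − Pb = 139 − 98 = 41.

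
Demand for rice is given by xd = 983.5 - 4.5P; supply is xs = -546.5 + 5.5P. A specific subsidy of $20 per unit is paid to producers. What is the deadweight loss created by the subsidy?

Pre-subsidy: 983.5 - 4.5P = -546.5 + 5.5P gives P* = 153, x* = 295.
With the subsidy, sellers receive Ps = Pb + 20 for each unit, where Pb is the price buyers pay.
Supply in terms of Pb becomes xs = -546.5 + 5.5(Pb + 20) = -436.5 + 5.5Pb. Setting this equal to demand: 983.5 - 4.5Pb = -436.5 + 5.5Pb, so Pb = 142.
Sellers receive Ps = 142 + 20 = 162; x' = 983.5 − 4.5·142 = 344.5.
The subsidy expands output by 344.5 − 295 = 49.5 past the efficient level; on those units the gap between marginal cost and willingness to pay runs from 0 up to 20.
DWL = ½ × 20 × 49.5 = 495.

Deadweight loss = $495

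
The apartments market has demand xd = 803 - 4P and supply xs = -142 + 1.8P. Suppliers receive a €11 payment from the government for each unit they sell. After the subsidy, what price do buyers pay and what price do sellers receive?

Pre-subsidy: 803 - 4P = -142 + 1.8P gives P* = 4725/29, x* = 4387/29.
With the subsidy, sellers receive Ps = Pb + 11 for each unit, where Pb is the price buyers pay.
Supply in terms of Pb becomes xs = -142 + 1.8(Pb + 11) = -122.2 + 1.8Pb. Setting this equal to demand: 803 - 4Pb = -122.2 + 1.8Pb, so Pb = 4626/29.
Sellers receive Ps = 4626/29 + 11 = 4945/29; x' = 803 − 4·(4626/29) = 4783/29.

Buyers pay 4626/29; sellers receive 4945/29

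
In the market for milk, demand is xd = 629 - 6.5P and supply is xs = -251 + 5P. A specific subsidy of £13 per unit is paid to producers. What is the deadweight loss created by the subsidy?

Pre-subsidy: 629 - 6.5P = -251 + 5P gives P* = 1760/23, x* = 3027/23.
With the subsidy, sellers receive Ps = Pb + 13 for each unit, where Pb is the price buyers pay.
Supply in terms of Pb becomes xs = -251 + 5(Pb + 13) = -186 + 5Pb. Setting this equal to demand: 629 - 6.5Pb = -186 + 5Pb, so Pb = 1630/23.
Sellers receive Ps = 1630/23 + 13 = 1929/23; x' = 629 − 6.5·(1630/23) = 3872/23.
The subsidy expands output by 3872/23 − 3027/23 = 845/23 past the efficient level; on those units the gap between marginal cost and willingness to pay runs from 0 up to 13.
DWL = ½ × 13 × 845/23 = 10985/46.

Deadweight loss = 10985/46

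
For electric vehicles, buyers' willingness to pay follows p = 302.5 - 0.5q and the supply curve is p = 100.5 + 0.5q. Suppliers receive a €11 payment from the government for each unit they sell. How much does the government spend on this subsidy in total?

Pre-subsidy: 302.5 - 0.5q = 100.5 + 0.5q gives q* = 202 and p* = 201.5.
With the subsidy, sellers receive ps = pb + 11 for each unit, where pb is the price buyers pay.
On the curves, pb = 302.5 - 0.5q and ps = 100.5 + 0.5q; the wedge ps − pb = 11 gives 100.5 + 0.5q − (302.5 - 0.5q) = 11, so q' = 213.
Then pb = 302.5 − 0.5·213 = 196 and ps = 100.5 + 0.5·213 = 207.
Government outlay = subsidy × quantity = 11 × 213 = 2343.

Government cost = €2343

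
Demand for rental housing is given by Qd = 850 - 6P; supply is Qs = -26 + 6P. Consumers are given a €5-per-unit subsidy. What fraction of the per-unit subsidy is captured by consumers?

Consumer share = 0.5

Pre-subsidy: 850 - 6P = -26 + 6P gives P* = 73, Q* = 412.
With the rebate, buyers effectively pay Pb = Ps − 5, where Ps is the price sellers receive.
Demand in terms of Ps becomes Qd = 850 − 6(Ps − 5) = 880 - 6Ps. Setting this equal to supply: 880 - 6Ps = -26 + 6Ps, so Ps = 75.5.
Buyers pay Pb = 75.5 − 5 = 70.5; Q' = -26 + 6·75.5 = 427.
Buyers' price falls by P* − Pb = 73 − 70.5 = 2.5; sellers' price rises by Ps − P* = 75.5 − 73 = 2.5.
So consumers capture 2.5/5 = 0.5 of each unit of subsidy.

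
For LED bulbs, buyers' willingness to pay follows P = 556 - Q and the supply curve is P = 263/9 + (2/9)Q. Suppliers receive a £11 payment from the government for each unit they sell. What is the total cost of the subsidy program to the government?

Pre-subsidy: 556 - Q = 263/9 + (2/9)Q gives Q* = 431 and P* = 125.
With the subsidy, sellers receive Ps = Pb + 11 for each unit, where Pb is the price buyers pay.
On the curves, Pb = 556 - Q and Ps = 263/9 + (2/9)Q; the wedge Ps − Pb = 11 gives 263/9 + (2/9)Q − (556 - Q) = 11, so Q' = 440.
Then Pb = 556 − 1·440 = 116 and Ps = 263/9 + (2/9)·440 = 127.
Government outlay = subsidy × quantity = 11 × 440 = 4840.

Government cost = £4840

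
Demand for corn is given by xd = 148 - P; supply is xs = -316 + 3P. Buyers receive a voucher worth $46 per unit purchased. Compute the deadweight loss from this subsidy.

Deadweight loss = $793.5

Pre-subsidy: 148 - P = -316 + 3P gives P* = 116, x* = 32.
With the rebate, buyers effectively pay Pb = Ps − 46, where Ps is the price sellers receive.
Demand in terms of Ps becomes xd = 148 − 1(Ps − 46) = 194 - Ps. Setting this equal to supply: 194 - Ps = -316 + 3Ps, so Ps = 127.5.
Buyers pay Pb = 127.5 − 46 = 81.5; x' = -316 + 3·127.5 = 66.5.
The subsidy expands output by 66.5 − 32 = 34.5 past the efficient level; on those units the gap between marginal cost and willingness to pay runs from 0 up to 46.
DWL = ½ × 46 × 34.5 = 793.5.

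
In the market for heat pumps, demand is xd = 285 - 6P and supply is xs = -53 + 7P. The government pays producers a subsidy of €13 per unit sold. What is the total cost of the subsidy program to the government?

Government cost = €2223

Pre-subsidy: 285 - 6P = -53 + 7P gives P* = 26, x* = 129.
With the subsidy, sellers receive Ps = Pb + 13 for each unit, where Pb is the price buyers pay.
Supply in terms of Pb becomes xs = -53 + 7(Pb + 13) = 38 + 7Pb. Setting this equal to demand: 285 - 6Pb = 38 + 7Pb, so Pb = 19.
Sellers receive Ps = 19 + 13 = 32; x' = 285 − 6·19 = 171.
Government outlay = subsidy × quantity = 13 × 171 = 2223.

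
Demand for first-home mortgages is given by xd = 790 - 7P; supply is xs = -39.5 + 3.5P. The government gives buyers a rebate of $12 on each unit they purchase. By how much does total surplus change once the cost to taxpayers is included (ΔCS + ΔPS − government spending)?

Pre-subsidy: 790 - 7P = -39.5 + 3.5P gives P* = 79, x* = 237.
With the rebate, buyers effectively pay Pb = Ps − 12, where Ps is the price sellers receive.
Demand in terms of Ps becomes xd = 790 − 7(Ps − 12) = 874 - 7Ps. Setting this equal to supply: 874 - 7Ps = -39.5 + 3.5Ps, so Ps = 87.
Buyers pay Pb = 87 − 12 = 75; x' = -39.5 + 3.5·87 = 265.
ΔCS = ½(237 + 265)(79 − 75) = 1004; ΔPS = ½(237 + 265)(87 − 79) = 2008.
Government spending = 12 × 265 = 3180.
Net change = 1004 + 2008 − 3180 = -168. The loss equals the DWL triangle ½·12·28.

Net change in total surplus = -$168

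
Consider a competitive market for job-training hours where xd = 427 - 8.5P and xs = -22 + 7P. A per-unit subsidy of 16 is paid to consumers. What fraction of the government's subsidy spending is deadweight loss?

Pre-subsidy: 427 - 8.5P = -22 + 7P gives P* = 898/31, x* = 5604/31.
With the rebate, buyers effectively pay Pb = Ps − 16, where Ps is the price sellers receive.
Demand in terms of Ps becomes xd = 427 − 8.5(Ps − 16) = 563 - 8.5Ps. Setting this equal to supply: 563 - 8.5Ps = -22 + 7Ps, so Ps = 1170/31.
Buyers pay Pb = 1170/31 − 16 = 674/31; x' = -22 + 7·(1170/31) = 7508/31.
ΔCS = ½(5604/31 + 7508/31)(898/31 − 674/31) = 1468544/961; ΔPS = ½(5604/31 + 7508/31)(1170/31 − 898/31) = 1783232/961.
Government spending = 16 × 7508/31 = 120128/31.
DWL = ½ × 16 × (7508/31 − 5604/31) = 15232/31; fraction = (15232/31) / (120128/31) = 238/1877.

DWL / government spending = 238/1877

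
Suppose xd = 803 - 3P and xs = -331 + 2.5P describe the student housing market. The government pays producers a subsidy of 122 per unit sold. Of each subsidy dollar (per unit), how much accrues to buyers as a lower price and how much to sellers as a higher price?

Pre-subsidy: 803 - 3P = -331 + 2.5P gives P* = 2268/11, x* = 2029/11.
With the subsidy, sellers receive Ps = Pb + 122 for each unit, where Pb is the price buyers pay.
Supply in terms of Pb becomes xs = -331 + 2.5(Pb + 122) = -26 + 2.5Pb. Setting this equal to demand: 803 - 3Pb = -26 + 2.5Pb, so Pb = 1658/11.
Sellers receive Ps = 1658/11 + 122 = 3000/11; x' = 803 − 3·(1658/11) = 3859/11.
Buyers' price falls by P* − Pb = 2268/11 − 1658/11 = 610/11; sellers' price rises by Ps − P* = 3000/11 − 2268/11 = 732/11.

Buyers gain 610/11 per unit; sellers gain 732/11 per unit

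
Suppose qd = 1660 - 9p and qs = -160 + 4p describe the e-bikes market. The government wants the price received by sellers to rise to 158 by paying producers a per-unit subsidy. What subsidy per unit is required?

Required subsidy s = 26 per unit

At a seller price of 158, quantity supplied is -160 + 4·158 = 472.
Buyers absorb 472 only when they pay pb with 1660 − 9·pb = 472, i.e. pb = 132.
s = ps − pb = 158 − 132 = 26.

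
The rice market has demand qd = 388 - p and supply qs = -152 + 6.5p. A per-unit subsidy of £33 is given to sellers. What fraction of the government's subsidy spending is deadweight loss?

DWL / government spending = 143/3446

Pre-subsidy: 388 - p = -152 + 6.5p gives p* = 72, q* = 316.
With the subsidy, sellers receive ps = pb + 33 for each unit, where pb is the price buyers pay.
Supply in terms of pb becomes qs = -152 + 6.5(pb + 33) = 62.5 + 6.5pb. Setting this equal to demand: 388 - pb = 62.5 + 6.5pb, so pb = 43.4.
Sellers receive ps = 43.4 + 33 = 76.4; q' = 388 − 1·43.4 = 344.6.
ΔCS = ½(316 + 344.6)(72 − 43.4) = 9446.58; ΔPS = ½(316 + 344.6)(76.4 − 72) = 1453.32.
Government spending = 33 × 344.6 = 11371.8.
DWL = ½ × 33 × (344.6 − 316) = 471.9; fraction = 471.9 / 11371.8 = 143/3446.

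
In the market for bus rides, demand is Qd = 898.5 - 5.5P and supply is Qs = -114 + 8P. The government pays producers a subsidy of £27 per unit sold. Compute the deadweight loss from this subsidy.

Deadweight loss = £1188

Pre-subsidy: 898.5 - 5.5P = -114 + 8P gives P* = 75, Q* = 486.
With the subsidy, sellers receive Ps = Pb + 27 for each unit, where Pb is the price buyers pay.
Supply in terms of Pb becomes Qs = -114 + 8(Pb + 27) = 102 + 8Pb. Setting this equal to demand: 898.5 - 5.5Pb = 102 + 8Pb, so Pb = 59.
Sellers receive Ps = 59 + 27 = 86; Q' = 898.5 − 5.5·59 = 574.
The subsidy expands output by 574 − 486 = 88 past the efficient level; on those units the gap between marginal cost and willingness to pay runs from 0 up to 27.
DWL = ½ × 27 × 88 = 1188.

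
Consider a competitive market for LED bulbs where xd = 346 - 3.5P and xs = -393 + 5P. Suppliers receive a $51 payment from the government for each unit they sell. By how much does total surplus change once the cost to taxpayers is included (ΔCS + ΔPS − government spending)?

Pre-subsidy: 346 - 3.5P = -393 + 5P gives P* = 1478/17, x* = 709/17.
With the subsidy, sellers receive Ps = Pb + 51 for each unit, where Pb is the price buyers pay.
Supply in terms of Pb becomes xs = -393 + 5(Pb + 51) = -138 + 5Pb. Setting this equal to demand: 346 - 3.5Pb = -138 + 5Pb, so Pb = 968/17.
Sellers receive Ps = 968/17 + 51 = 1835/17; x' = 346 − 3.5·(968/17) = 2494/17.
ΔCS = ½(709/17 + 2494/17)(1478/17 − 968/17) = 48045/17; ΔPS = ½(709/17 + 2494/17)(1835/17 − 1478/17) = 67263/34.
Government spending = 51 × 2494/17 = 7482.
Net change = 48045/17 + 67263/34 − 7482 = -2677.5. The loss equals the DWL triangle ½·51·105.

Net change in total surplus = -$2677.5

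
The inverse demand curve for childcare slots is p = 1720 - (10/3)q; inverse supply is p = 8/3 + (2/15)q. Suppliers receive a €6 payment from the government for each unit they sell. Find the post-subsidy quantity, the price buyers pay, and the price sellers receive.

q' = 12925/26; buyers pay 2455/39; sellers receive 2689/39

Pre-subsidy: 1720 - (10/3)q = 8/3 + (2/15)q gives q* = 6440/13 and p* = 2680/39.
With the subsidy, sellers receive ps = pb + 6 for each unit, where pb is the price buyers pay.
On the curves, pb = 1720 - (10/3)q and ps = 8/3 + (2/15)q; the wedge ps − pb = 6 gives 8/3 + (2/15)q − (1720 - (10/3)q) = 6, so q' = 12925/26.
Then pb = 1720 − (10/3)·(12925/26) = 2455/39 and ps = 8/3 + (2/15)·(12925/26) = 2689/39.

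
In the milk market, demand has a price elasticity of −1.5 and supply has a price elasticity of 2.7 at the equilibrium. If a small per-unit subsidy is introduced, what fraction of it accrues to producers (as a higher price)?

For a small subsidy around the equilibrium, the benefit split depends on the relative slopes, which at a point are proportional to the elasticities.
Buyer share = εs/(εs + |εd|) = 2.7/(2.7 + 1.5) = 9/14; seller share = |εd|/(εs + |εd|) = 5/14.
So producers capture 5/14 of the subsidy.

Producer share = 5/14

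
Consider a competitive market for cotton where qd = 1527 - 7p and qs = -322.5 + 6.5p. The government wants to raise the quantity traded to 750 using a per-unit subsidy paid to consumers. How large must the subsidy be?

At q = 750, invert demand for the buyer price: pb = (1527 − 750)/7 = 111; invert supply for the seller price: ps = (750 − (-322.5))/6.5 = 165.
The subsidy must fill the gap: s = ps − pb = 165 − 111 = 54.

Required subsidy s = 54 per unit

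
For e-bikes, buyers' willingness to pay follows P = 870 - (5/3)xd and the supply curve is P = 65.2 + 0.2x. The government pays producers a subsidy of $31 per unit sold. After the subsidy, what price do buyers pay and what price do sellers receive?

Buyers pay $123.75; sellers receive $154.75

Pre-subsidy: 870 - (5/3)x = 65.2 + 0.2x gives x* = 3018/7 and P* = 1060/7.
With the subsidy, sellers receive Ps = Pb + 31 for each unit, where Pb is the price buyers pay.
On the curves, Pb = 870 - (5/3)x and Ps = 65.2 + 0.2x; the wedge Ps − Pb = 31 gives 65.2 + 0.2x − (870 - (5/3)x) = 31, so x' = 447.75.
Then Pb = 870 − (5/3)·447.75 = 123.75 and Ps = 65.2 + 0.2·447.75 = 154.75.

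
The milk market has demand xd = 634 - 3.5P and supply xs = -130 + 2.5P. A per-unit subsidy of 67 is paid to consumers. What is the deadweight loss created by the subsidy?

Deadweight loss = 157115/48

Pre-subsidy: 634 - 3.5P = -130 + 2.5P gives P* = 382/3, x* = 565/3.
With the rebate, buyers effectively pay Pb = Ps − 67, where Ps is the price sellers receive.
Demand in terms of Ps becomes xd = 634 − 3.5(Ps − 67) = 868.5 - 3.5Ps. Setting this equal to supply: 868.5 - 3.5Ps = -130 + 2.5Ps, so Ps = 1997/12.
Buyers pay Pb = 1997/12 − 67 = 1193/12; x' = -130 + 2.5·(1997/12) = 6865/24.
The subsidy expands output by 6865/24 − 565/3 = 2345/24 past the efficient level; on those units the gap between marginal cost and willingness to pay runs from 0 up to 67.
DWL = ½ × 67 × 2345/24 = 157115/48.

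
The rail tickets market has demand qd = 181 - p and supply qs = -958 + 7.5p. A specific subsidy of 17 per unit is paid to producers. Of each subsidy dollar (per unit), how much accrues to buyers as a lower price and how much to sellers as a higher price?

Buyers gain 15 per unit; sellers gain 2 per unit

Pre-subsidy: 181 - p = -958 + 7.5p gives p* = 134, q* = 47.
With the subsidy, sellers receive ps = pb + 17 for each unit, where pb is the price buyers pay.
Supply in terms of pb becomes qs = -958 + 7.5(pb + 17) = -830.5 + 7.5pb. Setting this equal to demand: 181 - pb = -830.5 + 7.5pb, so pb = 119.
Sellers receive ps = 119 + 17 = 136; q' = 181 − 1·119 = 62.
Buyers' price falls by p* − pb = 134 − 119 = 15; sellers' price rises by ps − p* = 136 − 134 = 2.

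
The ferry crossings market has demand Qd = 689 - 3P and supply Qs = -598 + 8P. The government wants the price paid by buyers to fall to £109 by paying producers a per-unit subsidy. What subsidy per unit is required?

Required subsidy s = £11 per unit

At a buyer price of 109, quantity demanded is 689 − 3·109 = 362.
Sellers supply 362 only when they receive Ps with -598 + 8·Ps = 362, i.e. Ps = 120.
s = Ps − Pb = 120 − 109 = 11.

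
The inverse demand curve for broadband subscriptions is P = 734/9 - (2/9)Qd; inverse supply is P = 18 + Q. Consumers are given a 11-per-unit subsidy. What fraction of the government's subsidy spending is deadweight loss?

DWL / government spending = 9/122

Pre-subsidy: 734/9 - (2/9)Q = 18 + Q gives Q* = 52 and P* = 70.
With the rebate, buyers effectively pay Pb = Ps − 11, where Ps is the price sellers receive.
On the curves, Pb = 734/9 - (2/9)Q and Ps = 18 + Q; the wedge Ps − Pb = 11 gives 18 + Q − (734/9 - (2/9)Q) = 11, so Q' = 61.
Then Pb = 734/9 − (2/9)·61 = 68 and Ps = 18 + 1·61 = 79.
ΔCS = ½(52 + 61)(70 − 68) = 113; ΔPS = ½(52 + 61)(79 − 70) = 508.5.
Government spending = 11 × 61 = 671.
DWL = ½ × 11 × (61 − 52) = 49.5; fraction = 49.5 / 671 = 9/122.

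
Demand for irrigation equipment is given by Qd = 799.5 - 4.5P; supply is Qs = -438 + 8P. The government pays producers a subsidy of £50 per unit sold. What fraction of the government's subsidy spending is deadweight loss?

Pre-subsidy: 799.5 - 4.5P = -438 + 8P gives P* = 99, Q* = 354.
With the subsidy, sellers receive Ps = Pb + 50 for each unit, where Pb is the price buyers pay.
Supply in terms of Pb becomes Qs = -438 + 8(Pb + 50) = -38 + 8Pb. Setting this equal to demand: 799.5 - 4.5Pb = -38 + 8Pb, so Pb = 67.
Sellers receive Ps = 67 + 50 = 117; Q' = 799.5 − 4.5·67 = 498.
ΔCS = ½(354 + 498)(99 − 67) = 13632; ΔPS = ½(354 + 498)(117 − 99) = 7668.
Government spending = 50 × 498 = 24900.
DWL = ½ × 50 × (498 − 354) = 3600; fraction = 3600 / 24900 = 12/83.

DWL / government spending = 12/83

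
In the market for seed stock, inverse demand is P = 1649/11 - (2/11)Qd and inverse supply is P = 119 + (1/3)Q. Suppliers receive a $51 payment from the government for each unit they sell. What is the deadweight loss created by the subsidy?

Deadweight loss = $2524.5

Pre-subsidy: 1649/11 - (2/11)Q = 119 + (1/3)Q gives Q* = 60 and P* = 139.
With the subsidy, sellers receive Ps = Pb + 51 for each unit, where Pb is the price buyers pay.
On the curves, Pb = 1649/11 - (2/11)Q and Ps = 119 + (1/3)Q; the wedge Ps − Pb = 51 gives 119 + (1/3)Q − (1649/11 - (2/11)Q) = 51, so Q' = 159.
Then Pb = 1649/11 − (2/11)·159 = 121 and Ps = 119 + (1/3)·159 = 172.
The subsidy expands output by 159 − 60 = 99 past the efficient level; on those units the gap between marginal cost and willingness to pay runs from 0 up to 51.
DWL = ½ × 51 × 99 = 2524.5.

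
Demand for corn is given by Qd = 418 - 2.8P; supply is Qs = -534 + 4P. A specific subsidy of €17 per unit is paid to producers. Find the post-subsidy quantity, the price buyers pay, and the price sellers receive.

Q' = 54; buyers pay €130; sellers receive €147

Pre-subsidy: 418 - 2.8P = -534 + 4P gives P* = 140, Q* = 26.
With the subsidy, sellers receive Ps = Pb + 17 for each unit, where Pb is the price buyers pay.
Supply in terms of Pb becomes Qs = -534 + 4(Pb + 17) = -466 + 4Pb. Setting this equal to demand: 418 - 2.8Pb = -466 + 4Pb, so Pb = 130.
Sellers receive Ps = 130 + 17 = 147; Q' = 418 − 2.8·130 = 54.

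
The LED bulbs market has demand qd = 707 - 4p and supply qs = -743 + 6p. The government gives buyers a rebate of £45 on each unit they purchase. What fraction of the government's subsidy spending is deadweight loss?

DWL / government spending = 54/235

Pre-subsidy: 707 - 4p = -743 + 6p gives p* = 145, q* = 127.
With the rebate, buyers effectively pay pb = ps − 45, where ps is the price sellers receive.
Demand in terms of ps becomes qd = 707 − 4(ps − 45) = 887 - 4ps. Setting this equal to supply: 887 - 4ps = -743 + 6ps, so ps = 163.
Buyers pay pb = 163 − 45 = 118; q' = -743 + 6·163 = 235.
ΔCS = ½(127 + 235)(145 − 118) = 4887; ΔPS = ½(127 + 235)(163 − 145) = 3258.
Government spending = 45 × 235 = 10575.
DWL = ½ × 45 × (235 − 127) = 2430; fraction = 2430 / 10575 = 54/235.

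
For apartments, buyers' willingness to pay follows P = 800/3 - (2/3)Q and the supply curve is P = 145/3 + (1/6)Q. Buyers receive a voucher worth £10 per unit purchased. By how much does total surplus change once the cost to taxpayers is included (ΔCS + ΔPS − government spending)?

Net change in total surplus = -£60

Pre-subsidy: 800/3 - (2/3)Q = 145/3 + (1/6)Q gives Q* = 262 and P* = 92.
With the rebate, buyers effectively pay Pb = Ps − 10, where Ps is the price sellers receive.
On the curves, Pb = 800/3 - (2/3)Q and Ps = 145/3 + (1/6)Q; the wedge Ps − Pb = 10 gives 145/3 + (1/6)Q − (800/3 - (2/3)Q) = 10, so Q' = 274.
Then Pb = 800/3 − (2/3)·274 = 84 and Ps = 145/3 + (1/6)·274 = 94.
ΔCS = ½(262 + 274)(92 − 84) = 2144; ΔPS = ½(262 + 274)(94 − 92) = 536.
Government spending = 10 × 274 = 2740.
Net change = 2144 + 536 − 2740 = -60. The loss equals the DWL triangle ½·10·12.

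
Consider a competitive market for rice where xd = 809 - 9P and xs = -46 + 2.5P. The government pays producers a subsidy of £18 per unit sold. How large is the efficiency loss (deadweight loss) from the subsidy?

Pre-subsidy: 809 - 9P = -46 + 2.5P gives P* = 1710/23, x* = 3217/23.
With the subsidy, sellers receive Ps = Pb + 18 for each unit, where Pb is the price buyers pay.
Supply in terms of Pb becomes xs = -46 + 2.5(Pb + 18) = -1 + 2.5Pb. Setting this equal to demand: 809 - 9Pb = -1 + 2.5Pb, so Pb = 1620/23.
Sellers receive Ps = 1620/23 + 18 = 2034/23; x' = 809 − 9·(1620/23) = 4027/23.
The subsidy expands output by 4027/23 − 3217/23 = 810/23 past the efficient level; on those units the gap between marginal cost and willingness to pay runs from 0 up to 18.
DWL = ½ × 18 × 810/23 = 7290/23.

Deadweight loss = 7290/23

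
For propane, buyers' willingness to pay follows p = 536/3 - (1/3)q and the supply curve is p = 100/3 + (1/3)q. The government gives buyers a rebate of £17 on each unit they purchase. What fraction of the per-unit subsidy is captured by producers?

Pre-subsidy: 536/3 - (1/3)q = 100/3 + (1/3)q gives q* = 218 and p* = 106.
With the rebate, buyers effectively pay pb = ps − 17, where ps is the price sellers receive.
On the curves, pb = 536/3 - (1/3)q and ps = 100/3 + (1/3)q; the wedge ps − pb = 17 gives 100/3 + (1/3)q − (536/3 - (1/3)q) = 17, so q' = 243.5.
Then pb = 536/3 − (1/3)·243.5 = 97.5 and ps = 100/3 + (1/3)·243.5 = 114.5.
Buyers' price falls by p* − pb = 106 − 97.5 = 8.5; sellers' price rises by ps − p* = 114.5 − 106 = 8.5.
So producers capture 8.5/17 = 0.5 of each unit of subsidy.

Producer share = 0.5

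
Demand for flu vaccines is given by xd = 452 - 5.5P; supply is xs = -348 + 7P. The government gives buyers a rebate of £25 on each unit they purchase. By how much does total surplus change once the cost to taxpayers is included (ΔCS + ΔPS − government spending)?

Net change in total surplus = -£962.5

Pre-subsidy: 452 - 5.5P = -348 + 7P gives P* = 64, x* = 100.
With the rebate, buyers effectively pay Pb = Ps − 25, where Ps is the price sellers receive.
Demand in terms of Ps becomes xd = 452 − 5.5(Ps − 25) = 589.5 - 5.5Ps. Setting this equal to supply: 589.5 - 5.5Ps = -348 + 7Ps, so Ps = 75.
Buyers pay Pb = 75 − 25 = 50; x' = -348 + 7·75 = 177.
ΔCS = ½(100 + 177)(64 − 50) = 1939; ΔPS = ½(100 + 177)(75 − 64) = 1523.5.
Government spending = 25 × 177 = 4425.
Net change = 1939 + 1523.5 − 4425 = -962.5. The loss equals the DWL triangle ½·25·77.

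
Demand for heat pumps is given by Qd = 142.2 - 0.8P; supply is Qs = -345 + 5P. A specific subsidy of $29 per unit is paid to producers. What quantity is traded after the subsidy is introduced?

Pre-subsidy: 142.2 - 0.8P = -345 + 5P gives P* = 84, Q* = 75.
With the subsidy, sellers receive Ps = Pb + 29 for each unit, where Pb is the price buyers pay.
Supply in terms of Pb becomes Qs = -345 + 5(Pb + 29) = -200 + 5Pb. Setting this equal to demand: 142.2 - 0.8Pb = -200 + 5Pb, so Pb = 59.
Sellers receive Ps = 59 + 29 = 88; Q' = 142.2 − 0.8·59 = 95.

Q' = 95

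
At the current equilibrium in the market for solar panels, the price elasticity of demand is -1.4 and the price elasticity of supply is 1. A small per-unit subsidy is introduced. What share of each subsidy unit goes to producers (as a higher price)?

For a small subsidy around the equilibrium, the benefit split depends on the relative slopes, which at a point are proportional to the elasticities.
Buyer share = εs/(εs + |εd|) = 1/(1 + 1.4) = 5/12; seller share = |εd|/(εs + |εd|) = 7/12.
So producers capture 7/12 of the subsidy.

Producer share = 7/12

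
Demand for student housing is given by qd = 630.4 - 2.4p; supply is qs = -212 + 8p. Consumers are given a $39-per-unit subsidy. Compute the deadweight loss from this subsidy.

Deadweight loss = $1404

Pre-subsidy: 630.4 - 2.4p = -212 + 8p gives p* = 81, q* = 436.
With the rebate, buyers effectively pay pb = ps − 39, where ps is the price sellers receive.
Demand in terms of ps becomes qd = 630.4 − 2.4(ps − 39) = 724 - 2.4ps. Setting this equal to supply: 724 - 2.4ps = -212 + 8ps, so ps = 90.
Buyers pay pb = 90 − 39 = 51; q' = -212 + 8·90 = 508.
The subsidy expands output by 508 − 436 = 72 past the efficient level; on those units the gap between marginal cost and willingness to pay runs from 0 up to 39.
DWL = ½ × 39 × 72 = 1404.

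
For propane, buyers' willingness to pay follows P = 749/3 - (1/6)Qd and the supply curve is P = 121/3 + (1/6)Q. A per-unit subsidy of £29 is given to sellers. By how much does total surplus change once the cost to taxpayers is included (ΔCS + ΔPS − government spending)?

Pre-subsidy: 749/3 - (1/6)Q = 121/3 + (1/6)Q gives Q* = 628 and P* = 145.
With the subsidy, sellers receive Ps = Pb + 29 for each unit, where Pb is the price buyers pay.
On the curves, Pb = 749/3 - (1/6)Q and Ps = 121/3 + (1/6)Q; the wedge Ps − Pb = 29 gives 121/3 + (1/6)Q − (749/3 - (1/6)Q) = 29, so Q' = 715.
Then Pb = 749/3 − (1/6)·715 = 130.5 and Ps = 121/3 + (1/6)·715 = 159.5.
ΔCS = ½(628 + 715)(145 − 130.5) = 9736.75; ΔPS = ½(628 + 715)(159.5 − 145) = 9736.75.
Government spending = 29 × 715 = 20735.
Net change = 9736.75 + 9736.75 − 20735 = -1261.5. The loss equals the DWL triangle ½·29·87.

Net change in total surplus = -£1261.5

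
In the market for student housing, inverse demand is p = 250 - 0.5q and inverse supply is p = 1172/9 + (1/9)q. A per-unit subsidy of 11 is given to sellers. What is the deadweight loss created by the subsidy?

Deadweight loss = 99

Pre-subsidy: 250 - 0.5q = 1172/9 + (1/9)q gives q* = 196 and p* = 152.
With the subsidy, sellers receive ps = pb + 11 for each unit, where pb is the price buyers pay.
On the curves, pb = 250 - 0.5q and ps = 1172/9 + (1/9)q; the wedge ps − pb = 11 gives 1172/9 + (1/9)q − (250 - 0.5q) = 11, so q' = 214.
Then pb = 250 − 0.5·214 = 143 and ps = 1172/9 + (1/9)·214 = 154.
The subsidy expands output by 214 − 196 = 18 past the efficient level; on those units the gap between marginal cost and willingness to pay runs from 0 up to 11.
DWL = ½ × 11 × 18 = 99.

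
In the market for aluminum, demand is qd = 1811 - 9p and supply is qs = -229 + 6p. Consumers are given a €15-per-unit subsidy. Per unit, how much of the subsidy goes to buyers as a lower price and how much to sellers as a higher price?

Pre-subsidy: 1811 - 9p = -229 + 6p gives p* = 136, q* = 587.
With the rebate, buyers effectively pay pb = ps − 15, where ps is the price sellers receive.
Demand in terms of ps becomes qd = 1811 − 9(ps − 15) = 1946 - 9ps. Setting this equal to supply: 1946 - 9ps = -229 + 6ps, so ps = 145.
Buyers pay pb = 145 − 15 = 130; q' = -229 + 6·145 = 641.
Buyers' price falls by p* − pb = 136 − 130 = 6; sellers' price rises by ps − p* = 145 − 136 = 9.

Buyers gain €6 per unit; sellers gain €9 per unit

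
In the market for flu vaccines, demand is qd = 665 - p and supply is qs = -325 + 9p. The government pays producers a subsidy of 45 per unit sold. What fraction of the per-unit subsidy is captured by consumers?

Consumer share = 0.9

Pre-subsidy: 665 - p = -325 + 9p gives p* = 99, q* = 566.
With the subsidy, sellers receive ps = pb + 45 for each unit, where pb is the price buyers pay.
Supply in terms of pb becomes qs = -325 + 9(pb + 45) = 80 + 9pb. Setting this equal to demand: 665 - pb = 80 + 9pb, so pb = 58.5.
Sellers receive ps = 58.5 + 45 = 103.5; q' = 665 − 1·58.5 = 606.5.
Buyers' price falls by p* − pb = 99 − 58.5 = 40.5; sellers' price rises by ps − p* = 103.5 − 99 = 4.5.
So consumers capture 40.5/45 = 0.9 of each unit of subsidy.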